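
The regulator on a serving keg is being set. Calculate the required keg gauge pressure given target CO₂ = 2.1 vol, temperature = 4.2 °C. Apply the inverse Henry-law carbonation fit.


psi = vols/(0.01821 + 0.09011·e^(−0.04·T)) − 14.695
psi = 2.1/(0.01821 + 0.09011·e^(−0.04·4.2)) − 14.695

7.5543 psi


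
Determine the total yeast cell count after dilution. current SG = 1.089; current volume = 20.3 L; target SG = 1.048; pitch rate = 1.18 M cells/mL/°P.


V_w = V·((SG_c−1)/(SG_t−1)−1);  °P = 259 − 259/SG_t;  cells = rate·(V+V_w)·°P
V_w = 20.3·((1.089−1)/(1.048−1)−1) = 17.3396
V_final = 20.3 + 17.3396 = 37.6396
°P = 259 − 259/1.048 = 11.8626
cells = 1.18·37.6396·11.8626

526.8737 billion cells


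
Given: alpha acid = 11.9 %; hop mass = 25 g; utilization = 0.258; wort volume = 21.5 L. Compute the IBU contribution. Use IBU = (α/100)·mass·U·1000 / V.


IBU = (11.9/100)·25·0.258·1000 / 21.5

35.7000 IBU


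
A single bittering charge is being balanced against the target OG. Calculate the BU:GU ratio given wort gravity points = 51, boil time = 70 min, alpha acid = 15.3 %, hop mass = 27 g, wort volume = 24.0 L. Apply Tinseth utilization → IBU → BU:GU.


U = 1.65·0.000125^(GP/1000)·(1−e^(−0.04t))/4.15;  IBU = (α/100)·m·U·1000/V;  BU:GU = IBU/GP
U = 1.65·0.000125^(51/1000)·(1−e^(−0.04·70))/4.15 = 0.2361
IBU = (15.3/100)·27·0.2361·1000/24.0 = 40.6421
BU:GU = 40.6421/51

0.7969


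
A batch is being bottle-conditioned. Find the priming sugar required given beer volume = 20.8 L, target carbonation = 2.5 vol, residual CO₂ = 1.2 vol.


sugar = (target − residual)·4.0·V
sugar = (2.5 − 1.2)·4.0·20.8

108.1600 g


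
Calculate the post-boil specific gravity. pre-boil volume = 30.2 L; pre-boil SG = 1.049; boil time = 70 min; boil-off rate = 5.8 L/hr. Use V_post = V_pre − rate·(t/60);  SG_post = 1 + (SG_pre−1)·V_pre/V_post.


V_post = 30.2 − 5.8·(70/60) = 23.4333
SG_post = 1 + (1.049 − 1)·30.2/23.4333

1.0631


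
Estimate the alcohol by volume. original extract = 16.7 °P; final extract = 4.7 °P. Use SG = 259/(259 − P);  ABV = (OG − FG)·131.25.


OG = 259/(259 − 16.7) = 1.0689
FG = 259/(259 − 4.7) = 1.0185
ABV = (1.0689 − 1.0185)·131.25

6.6203 % ABV


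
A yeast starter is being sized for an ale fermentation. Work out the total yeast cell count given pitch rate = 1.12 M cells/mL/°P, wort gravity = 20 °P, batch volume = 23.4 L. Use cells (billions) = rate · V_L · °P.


cells = 1.12 · 23.4 · 20

524.1600 billion cells


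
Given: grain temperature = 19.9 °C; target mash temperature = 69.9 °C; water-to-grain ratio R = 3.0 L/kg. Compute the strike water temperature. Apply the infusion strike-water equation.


T_strike = (0.41/R)·(T_mash − T_grain) + T_mash
T_strike = (0.41/3.0)·(69.9 − 19.9) + 69.9

76.7333 °C


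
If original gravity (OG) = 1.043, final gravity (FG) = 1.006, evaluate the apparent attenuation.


AA = (OG − FG)/(OG − 1) · 100
AA = (1.043 − 1.006)/(1.043 − 1) · 100

86.0465 %


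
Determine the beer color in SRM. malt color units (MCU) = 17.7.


SRM = 1.4922 · MCU^0.6859
SRM = 1.4922 · 17.7^0.6859

10.7106 SRM


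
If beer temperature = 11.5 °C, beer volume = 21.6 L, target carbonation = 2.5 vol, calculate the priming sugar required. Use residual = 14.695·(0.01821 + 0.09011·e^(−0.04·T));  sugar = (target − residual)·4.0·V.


residual = 14.695·(0.01821 + 0.09011·e^(−0.04·11.5)) = 1.1035
sugar = (2.5 − 1.1035)·4.0·21.6

120.6558 g


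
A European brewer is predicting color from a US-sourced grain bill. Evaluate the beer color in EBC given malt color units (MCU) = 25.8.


SRM = 1.4922·MCU^0.6859;  EBC = SRM·1.97
SRM = 1.4922·25.8^0.6859 = 13.8694
EBC = 13.8694·1.97

27.3227 EBC


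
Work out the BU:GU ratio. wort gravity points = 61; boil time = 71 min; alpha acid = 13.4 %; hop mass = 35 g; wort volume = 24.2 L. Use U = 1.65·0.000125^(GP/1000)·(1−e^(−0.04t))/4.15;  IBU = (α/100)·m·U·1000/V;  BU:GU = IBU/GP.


U = 1.65·0.000125^(61/1000)·(1−e^(−0.04·71))/4.15 = 0.2164
IBU = (13.4/100)·35·0.2164·1000/24.2 = 41.9333
BU:GU = 41.9333/61

0.6874


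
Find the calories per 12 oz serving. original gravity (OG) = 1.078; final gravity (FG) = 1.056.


ABW = (OG−FG)·131.25·0.79/FG;  °P = 259 − 259/SG (for OG→OE and FG→AE);  RE = 0.1808·OE + 0.8192·AE;  Cal = (6.9·ABW + 4·(RE−0.1))·FG·3.55
ABW = (1.078 − 1.056)·131.25·0.79/1.056 = 2.1602
OE = 259 − 259/1.078 = 18.7403 °P
AE = 259 − 259/1.056 = 13.7348 °P
RE = 0.1808·18.7403 + 0.8192·13.7348 = 14.6398 °P
Cal = (6.9·2.1602 + 4·(14.6398−0.1))·1.056·3.55

273.9038 kcal


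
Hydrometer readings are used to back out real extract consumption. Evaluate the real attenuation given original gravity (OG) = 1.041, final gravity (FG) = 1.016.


AA = (OG−FG)/(OG−1)·100;  RA = AA·0.8192
AA = (1.041 − 1.016)/(1.041 − 1)·100 = 60.9756
RA = 60.9756·0.8192

49.9512 %


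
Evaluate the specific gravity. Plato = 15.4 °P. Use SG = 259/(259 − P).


SG = 259/(259 − 15.4)

1.0632


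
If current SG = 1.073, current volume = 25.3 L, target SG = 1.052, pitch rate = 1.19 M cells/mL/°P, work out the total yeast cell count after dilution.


V_w = V·((SG_c−1)/(SG_t−1)−1);  °P = 259 − 259/SG_t;  cells = rate·(V+V_w)·°P
V_w = 25.3·((1.073−1)/(1.052−1)−1) = 10.2173
V_final = 25.3 + 10.2173 = 35.5173
°P = 259 − 259/1.052 = 12.8023
cells = 1.19·35.5173·12.8023

541.0961 billion cells


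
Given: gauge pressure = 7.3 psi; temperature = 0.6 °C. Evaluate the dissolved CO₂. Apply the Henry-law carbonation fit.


vols = (P + 14.695)·(0.01821 + 0.09011·e^(−0.04·T))
vols = (7.3 + 14.695)·(0.01821 + 0.09011·e^(−0.04·0.6))

2.3355 volumes


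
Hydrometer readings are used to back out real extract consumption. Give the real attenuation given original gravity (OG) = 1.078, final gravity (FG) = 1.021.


AA = (OG−FG)/(OG−1)·100;  RA = AA·0.8192
AA = (1.078 − 1.021)/(1.078 − 1)·100 = 73.0769
RA = 73.0769·0.8192

59.8646 %


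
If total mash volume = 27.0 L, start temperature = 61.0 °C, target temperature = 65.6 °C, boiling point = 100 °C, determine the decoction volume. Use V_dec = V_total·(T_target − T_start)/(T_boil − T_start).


V_dec = 27.0·(65.6 − 61.0)/(100 − 61.0)

3.1846 L


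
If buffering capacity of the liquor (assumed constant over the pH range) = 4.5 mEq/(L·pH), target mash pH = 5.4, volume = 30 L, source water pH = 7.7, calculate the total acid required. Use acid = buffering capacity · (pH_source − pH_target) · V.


acid = 4.5 · (7.7 − 5.4) · 30

310.5000 mEq


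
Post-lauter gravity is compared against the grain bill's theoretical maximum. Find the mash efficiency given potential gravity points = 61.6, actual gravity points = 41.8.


efficiency = actual / potential × 100
efficiency = 41.8 / 61.6 × 100

67.8571 %


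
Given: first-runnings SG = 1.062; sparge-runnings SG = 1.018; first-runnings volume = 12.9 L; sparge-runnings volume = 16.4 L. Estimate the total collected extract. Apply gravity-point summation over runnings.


total = Σ (SG_i − 1)·1000·V_i
first = (1.062 − 1)·1000·12.9 = 799.8000
sparge = (1.018 − 1)·1000·16.4 = 295.2000
total = 799.8000 + 295.2000

1095.0000 gravity·L


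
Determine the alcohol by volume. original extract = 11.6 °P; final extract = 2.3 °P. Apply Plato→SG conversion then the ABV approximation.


SG = 259/(259 − P);  ABV = (OG − FG)·131.25
OG = 259/(259 − 11.6) = 1.0469
FG = 259/(259 − 2.3) = 1.0090
ABV = (1.0469 − 1.0090)·131.25

4.9780 % ABV


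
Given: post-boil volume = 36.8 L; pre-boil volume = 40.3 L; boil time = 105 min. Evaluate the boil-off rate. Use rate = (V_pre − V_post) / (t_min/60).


rate = (40.3 − 36.8) / (105/60)

2.0000 L/hr


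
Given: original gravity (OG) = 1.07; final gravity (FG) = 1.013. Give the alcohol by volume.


ABV = (OG − FG) · 131.25
ABV = (1.07 − 1.013) · 131.25

7.4813 % ABV


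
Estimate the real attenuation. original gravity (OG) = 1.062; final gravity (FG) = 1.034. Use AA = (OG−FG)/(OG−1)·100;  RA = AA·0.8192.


AA = (1.062 − 1.034)/(1.062 − 1)·100 = 45.1613
RA = 45.1613·0.8192

36.9961 %


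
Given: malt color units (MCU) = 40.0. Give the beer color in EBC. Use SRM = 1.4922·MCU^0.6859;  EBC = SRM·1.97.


SRM = 1.4922·40.0^0.6859 = 18.7361
EBC = 18.7361·1.97

36.9102 EBC


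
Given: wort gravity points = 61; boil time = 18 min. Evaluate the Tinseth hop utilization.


U = 1.65·0.000125^(GP/1000) · (1 − e^(−0.04·t))/4.15
bigness = 1.65·0.000125^(61/1000) = 0.9537
boil_factor = (1 − e^(−0.04·18))/4.15 = 0.1237
U = 0.9537 · 0.1237

0.1179


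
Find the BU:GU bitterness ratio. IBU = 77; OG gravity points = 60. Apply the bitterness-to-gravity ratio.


BU:GU = IBU / OG_points
BU:GU = 77 / 60

1.2833


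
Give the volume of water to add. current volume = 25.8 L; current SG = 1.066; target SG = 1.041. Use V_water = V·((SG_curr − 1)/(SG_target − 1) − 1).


V_water = 25.8·((1.066 − 1)/(1.041 − 1) − 1)

15.7317 L


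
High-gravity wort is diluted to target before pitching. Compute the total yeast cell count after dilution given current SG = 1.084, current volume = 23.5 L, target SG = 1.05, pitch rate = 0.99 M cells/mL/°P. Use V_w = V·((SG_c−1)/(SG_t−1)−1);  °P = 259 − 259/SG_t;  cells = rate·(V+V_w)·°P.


V_w = 23.5·((1.084−1)/(1.05−1)−1) = 15.9800
V_final = 23.5 + 15.9800 = 39.4800
°P = 259 − 259/1.05 = 12.3333
cells = 0.99·39.4800·12.3333

482.0508 billion cells


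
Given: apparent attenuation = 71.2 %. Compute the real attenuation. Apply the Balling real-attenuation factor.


RA = AA · 0.8192
RA = 71.2 · 0.8192

58.3270 %


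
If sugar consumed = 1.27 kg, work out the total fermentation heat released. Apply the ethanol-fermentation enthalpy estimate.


Q = m_sugar · 590 kJ/kg
Q = 1.27 · 590

749.3000 kJ


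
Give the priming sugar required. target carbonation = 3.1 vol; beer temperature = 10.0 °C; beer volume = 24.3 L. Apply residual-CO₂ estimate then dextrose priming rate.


residual = 14.695·(0.01821 + 0.09011·e^(−0.04·T));  sugar = (target − residual)·4.0·V
residual = 14.695·(0.01821 + 0.09011·e^(−0.04·10.0)) = 1.1552
sugar = (3.1 − 1.1552)·4.0·24.3

189.0335 g


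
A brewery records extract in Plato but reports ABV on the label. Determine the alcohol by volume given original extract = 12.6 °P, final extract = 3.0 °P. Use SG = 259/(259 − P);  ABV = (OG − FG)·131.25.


OG = 259/(259 − 12.6) = 1.0511
FG = 259/(259 − 3.0) = 1.0117
ABV = (1.0511 − 1.0117)·131.25

5.1736 % ABV


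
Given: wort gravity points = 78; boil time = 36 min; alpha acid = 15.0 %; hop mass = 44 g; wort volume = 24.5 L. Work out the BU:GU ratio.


U = 1.65·0.000125^(GP/1000)·(1−e^(−0.04t))/4.15;  IBU = (α/100)·m·U·1000/V;  BU:GU = IBU/GP
U = 1.65·0.000125^(78/1000)·(1−e^(−0.04·36))/4.15 = 0.1505
IBU = (15.0/100)·44·0.1505·1000/24.5 = 40.5451
BU:GU = 40.5451/78

0.5198


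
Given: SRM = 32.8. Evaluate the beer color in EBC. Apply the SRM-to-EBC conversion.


EBC = SRM · 1.97
EBC = 32.8 · 1.97

64.6160 EBC


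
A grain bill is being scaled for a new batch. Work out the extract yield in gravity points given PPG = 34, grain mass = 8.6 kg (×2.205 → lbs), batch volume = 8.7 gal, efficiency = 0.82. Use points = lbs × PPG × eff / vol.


lbs = 8.6 × 2.205 = 18.9630
points = 18.9630 × 34 × 0.82 / 8.7

60.7688 points


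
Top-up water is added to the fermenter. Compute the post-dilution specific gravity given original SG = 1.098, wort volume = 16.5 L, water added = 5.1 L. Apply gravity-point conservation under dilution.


SG_new = 1 + (SG_old − 1)·V_old/(V_old + V_water)
pts = (1.098 − 1)·1000·16.5/(16.5 + 5.1) = 74.8611
SG_new = 1 + 74.8611/1000

1.0749


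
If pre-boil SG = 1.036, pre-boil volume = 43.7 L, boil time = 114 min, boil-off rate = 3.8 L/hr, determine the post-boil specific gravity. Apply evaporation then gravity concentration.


V_post = V_pre − rate·(t/60);  SG_post = 1 + (SG_pre−1)·V_pre/V_post
V_post = 43.7 − 3.8·(114/60) = 36.4800
SG_post = 1 + (1.036 − 1)·43.7/36.4800

1.0431


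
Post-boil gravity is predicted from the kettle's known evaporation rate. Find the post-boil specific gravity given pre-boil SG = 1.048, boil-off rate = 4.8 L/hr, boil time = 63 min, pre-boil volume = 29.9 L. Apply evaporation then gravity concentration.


V_post = V_pre − rate·(t/60);  SG_post = 1 + (SG_pre−1)·V_pre/V_post
V_post = 29.9 − 4.8·(63/60) = 24.8600
SG_post = 1 + (1.048 − 1)·29.9/24.8600

1.0577


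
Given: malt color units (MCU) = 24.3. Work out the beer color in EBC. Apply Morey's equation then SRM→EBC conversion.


SRM = 1.4922·MCU^0.6859;  EBC = SRM·1.97
SRM = 1.4922·24.3^0.6859 = 13.3111
EBC = 13.3111·1.97

26.2229 EBC


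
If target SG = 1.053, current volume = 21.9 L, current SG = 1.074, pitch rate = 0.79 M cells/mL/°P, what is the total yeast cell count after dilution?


V_w = V·((SG_c−1)/(SG_t−1)−1);  °P = 259 − 259/SG_t;  cells = rate·(V+V_w)·°P
V_w = 21.9·((1.074−1)/(1.053−1)−1) = 8.6774
V_final = 21.9 + 8.6774 = 30.5774
°P = 259 − 259/1.053 = 13.0361
cells = 0.79·30.5774·13.0361

314.9012 billion cells


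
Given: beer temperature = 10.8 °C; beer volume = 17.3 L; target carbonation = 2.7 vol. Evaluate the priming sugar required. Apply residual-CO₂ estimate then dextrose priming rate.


residual = 14.695·(0.01821 + 0.09011·e^(−0.04·T));  sugar = (target − residual)·4.0·V
residual = 14.695·(0.01821 + 0.09011·e^(−0.04·10.8)) = 1.1273
sugar = (2.7 − 1.1273)·4.0·17.3

108.8338 g


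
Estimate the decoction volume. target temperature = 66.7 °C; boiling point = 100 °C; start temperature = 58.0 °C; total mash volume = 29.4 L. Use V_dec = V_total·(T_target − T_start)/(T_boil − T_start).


V_dec = 29.4·(66.7 − 58.0)/(100 − 58.0)

6.0900 L


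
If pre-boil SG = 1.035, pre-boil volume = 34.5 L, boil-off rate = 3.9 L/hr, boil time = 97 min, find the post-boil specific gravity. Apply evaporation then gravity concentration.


V_post = V_pre − rate·(t/60);  SG_post = 1 + (SG_pre−1)·V_pre/V_post
V_post = 34.5 − 3.9·(97/60) = 28.1950
SG_post = 1 + (1.035 − 1)·34.5/28.1950

1.0428


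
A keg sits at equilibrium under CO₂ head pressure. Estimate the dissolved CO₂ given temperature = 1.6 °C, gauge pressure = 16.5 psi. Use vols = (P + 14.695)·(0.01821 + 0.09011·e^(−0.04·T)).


vols = (16.5 + 14.695)·(0.01821 + 0.09011·e^(−0.04·1.6))

3.2048 volumes


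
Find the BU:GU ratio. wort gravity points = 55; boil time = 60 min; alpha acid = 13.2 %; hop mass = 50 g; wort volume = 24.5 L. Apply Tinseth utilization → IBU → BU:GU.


U = 1.65·0.000125^(GP/1000)·(1−e^(−0.04t))/4.15;  IBU = (α/100)·m·U·1000/V;  BU:GU = IBU/GP
U = 1.65·0.000125^(55/1000)·(1−e^(−0.04·60))/4.15 = 0.2205
IBU = (13.2/100)·50·0.2205·1000/24.5 = 59.4076
BU:GU = 59.4076/55

1.0801


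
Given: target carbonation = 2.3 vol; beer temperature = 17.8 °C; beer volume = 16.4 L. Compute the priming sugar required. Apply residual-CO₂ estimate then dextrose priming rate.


residual = 14.695·(0.01821 + 0.09011·e^(−0.04·T));  sugar = (target − residual)·4.0·V
residual = 14.695·(0.01821 + 0.09011·e^(−0.04·17.8)) = 0.9173
sugar = (2.3 − 0.9173)·4.0·16.4

90.7042 g


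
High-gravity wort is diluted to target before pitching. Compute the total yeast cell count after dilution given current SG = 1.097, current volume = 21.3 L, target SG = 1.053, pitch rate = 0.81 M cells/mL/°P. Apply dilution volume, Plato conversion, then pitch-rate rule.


V_w = V·((SG_c−1)/(SG_t−1)−1);  °P = 259 − 259/SG_t;  cells = rate·(V+V_w)·°P
V_w = 21.3·((1.097−1)/(1.053−1)−1) = 17.6830
V_final = 21.3 + 17.6830 = 38.9830
°P = 259 − 259/1.053 = 13.0361
cells = 0.81·38.9830·13.0361

411.6307 billion cells


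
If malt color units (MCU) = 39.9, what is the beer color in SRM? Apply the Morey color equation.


SRM = 1.4922 · MCU^0.6859
SRM = 1.4922 · 39.9^0.6859

18.7040 SRM


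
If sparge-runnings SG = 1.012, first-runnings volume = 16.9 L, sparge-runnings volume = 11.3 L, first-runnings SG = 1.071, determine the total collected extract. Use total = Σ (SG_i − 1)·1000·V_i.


first = (1.071 − 1)·1000·16.9 = 1199.9000
sparge = (1.012 − 1)·1000·11.3 = 135.6000
total = 1199.9000 + 135.6000

1335.5000 gravity·L


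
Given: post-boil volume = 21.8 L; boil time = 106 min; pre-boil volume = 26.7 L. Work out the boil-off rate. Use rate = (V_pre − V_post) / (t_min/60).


rate = (26.7 − 21.8) / (106/60)

2.7736 L/hr


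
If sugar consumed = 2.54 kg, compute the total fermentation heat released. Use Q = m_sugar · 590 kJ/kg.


Q = 2.54 · 590

1498.6000 kJ


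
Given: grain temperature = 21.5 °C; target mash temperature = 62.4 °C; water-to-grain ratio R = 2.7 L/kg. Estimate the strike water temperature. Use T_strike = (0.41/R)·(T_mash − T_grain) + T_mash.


T_strike = (0.41/2.7)·(62.4 − 21.5) + 62.4

68.6107 °C


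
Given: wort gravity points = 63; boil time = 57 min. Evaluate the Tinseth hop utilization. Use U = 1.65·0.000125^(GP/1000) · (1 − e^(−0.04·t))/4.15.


bigness = 1.65·0.000125^(63/1000) = 0.9367
boil_factor = (1 − e^(−0.04·57))/4.15 = 0.2163
U = 0.9367 · 0.2163

0.2026


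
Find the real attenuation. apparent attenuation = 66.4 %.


RA = AA · 0.8192
RA = 66.4 · 0.8192

54.3949 %


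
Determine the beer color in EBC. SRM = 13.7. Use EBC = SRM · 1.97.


EBC = 13.7 · 1.97

26.9890 EBC


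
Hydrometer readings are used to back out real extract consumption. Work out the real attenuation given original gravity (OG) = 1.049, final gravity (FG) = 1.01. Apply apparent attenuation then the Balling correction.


AA = (OG−FG)/(OG−1)·100;  RA = AA·0.8192
AA = (1.049 − 1.01)/(1.049 − 1)·100 = 79.5918
RA = 79.5918·0.8192

65.2016 %


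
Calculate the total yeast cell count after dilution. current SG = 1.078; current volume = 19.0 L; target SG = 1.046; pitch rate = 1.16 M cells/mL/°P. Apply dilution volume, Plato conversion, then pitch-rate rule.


V_w = V·((SG_c−1)/(SG_t−1)−1);  °P = 259 − 259/SG_t;  cells = rate·(V+V_w)·°P
V_w = 19.0·((1.078−1)/(1.046−1)−1) = 13.2174
V_final = 19.0 + 13.2174 = 32.2174
°P = 259 − 259/1.046 = 11.3901
cells = 1.16·32.2174·11.3901

425.6712 billion cells


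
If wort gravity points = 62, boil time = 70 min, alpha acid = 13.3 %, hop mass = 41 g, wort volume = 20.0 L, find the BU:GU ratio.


U = 1.65·0.000125^(GP/1000)·(1−e^(−0.04t))/4.15;  IBU = (α/100)·m·U·1000/V;  BU:GU = IBU/GP
U = 1.65·0.000125^(62/1000)·(1−e^(−0.04·70))/4.15 = 0.2139
IBU = (13.3/100)·41·0.2139·1000/20.0 = 58.3181
BU:GU = 58.3181/62

0.9406


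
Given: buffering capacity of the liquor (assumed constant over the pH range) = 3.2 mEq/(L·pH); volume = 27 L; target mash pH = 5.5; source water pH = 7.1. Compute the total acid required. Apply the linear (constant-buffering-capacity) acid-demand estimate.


acid = buffering capacity · (pH_source − pH_target) · V
acid = 3.2 · (7.1 − 5.5) · 27

138.2400 mEq


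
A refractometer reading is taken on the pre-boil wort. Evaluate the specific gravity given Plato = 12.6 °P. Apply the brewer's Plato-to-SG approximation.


SG = 259/(259 − P)
SG = 259/(259 − 12.6)

1.0511


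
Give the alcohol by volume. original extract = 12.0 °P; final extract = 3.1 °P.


SG = 259/(259 − P);  ABV = (OG − FG)·131.25
OG = 259/(259 − 12.0) = 1.0486
FG = 259/(259 − 3.1) = 1.0121
ABV = (1.0486 − 1.0121)·131.25

4.7865 % ABV


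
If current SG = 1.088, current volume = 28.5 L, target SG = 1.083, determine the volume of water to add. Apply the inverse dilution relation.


V_water = V·((SG_curr − 1)/(SG_target − 1) − 1)
V_water = 28.5·((1.088 − 1)/(1.083 − 1) − 1)

1.7169 L


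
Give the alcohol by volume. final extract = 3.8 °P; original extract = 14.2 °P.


SG = 259/(259 − P);  ABV = (OG − FG)·131.25
OG = 259/(259 − 14.2) = 1.0580
FG = 259/(259 − 3.8) = 1.0149
ABV = (1.0580 − 1.0149)·131.25

5.6590 % ABV


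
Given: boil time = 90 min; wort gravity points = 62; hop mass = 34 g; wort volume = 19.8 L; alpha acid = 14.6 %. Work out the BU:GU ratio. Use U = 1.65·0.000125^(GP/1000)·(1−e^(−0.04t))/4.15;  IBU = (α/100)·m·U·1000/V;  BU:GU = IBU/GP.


U = 1.65·0.000125^(62/1000)·(1−e^(−0.04·90))/4.15 = 0.2215
IBU = (14.6/100)·34·0.2215·1000/19.8 = 55.5366
BU:GU = 55.5366/62

0.8958


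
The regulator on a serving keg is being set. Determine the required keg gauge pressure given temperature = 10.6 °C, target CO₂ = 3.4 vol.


psi = vols/(0.01821 + 0.09011·e^(−0.04·T)) − 14.695
psi = 3.4/(0.01821 + 0.09011·e^(−0.04·10.6)) − 14.695

29.3578 psi


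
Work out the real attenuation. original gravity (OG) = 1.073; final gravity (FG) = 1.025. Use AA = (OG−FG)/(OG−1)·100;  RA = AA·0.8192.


AA = (1.073 − 1.025)/(1.073 − 1)·100 = 65.7534
RA = 65.7534·0.8192

53.8652 %


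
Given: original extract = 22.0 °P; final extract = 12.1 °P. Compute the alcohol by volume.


SG = 259/(259 − P);  ABV = (OG − FG)·131.25
OG = 259/(259 − 22.0) = 1.0928
FG = 259/(259 − 12.1) = 1.0490
ABV = (1.0928 − 1.0490)·131.25

5.7513 % ABV


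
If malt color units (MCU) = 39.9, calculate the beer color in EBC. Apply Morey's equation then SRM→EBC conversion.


SRM = 1.4922·MCU^0.6859;  EBC = SRM·1.97
SRM = 1.4922·39.9^0.6859 = 18.7040
EBC = 18.7040·1.97

36.8469 EBC


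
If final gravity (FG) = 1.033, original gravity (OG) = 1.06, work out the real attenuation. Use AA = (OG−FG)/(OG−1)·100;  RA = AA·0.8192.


AA = (1.06 − 1.033)/(1.06 − 1)·100 = 45.0000
RA = 45.0000·0.8192

36.8640 %


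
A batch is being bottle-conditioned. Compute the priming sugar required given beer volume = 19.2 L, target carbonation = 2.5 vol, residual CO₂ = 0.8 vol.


sugar = (target − residual)·4.0·V
sugar = (2.5 − 0.8)·4.0·19.2

130.5600 g


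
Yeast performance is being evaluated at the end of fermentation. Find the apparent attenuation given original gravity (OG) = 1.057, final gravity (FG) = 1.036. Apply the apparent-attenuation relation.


AA = (OG − FG)/(OG − 1) · 100
AA = (1.057 − 1.036)/(1.057 − 1) · 100

36.8421 %


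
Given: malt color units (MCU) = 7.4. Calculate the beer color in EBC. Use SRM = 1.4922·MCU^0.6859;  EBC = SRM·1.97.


SRM = 1.4922·7.4^0.6859 = 5.8889
EBC = 5.8889·1.97

11.6011 EBC


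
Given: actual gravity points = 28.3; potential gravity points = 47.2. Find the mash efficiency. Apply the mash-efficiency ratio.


efficiency = actual / potential × 100
efficiency = 28.3 / 47.2 × 100

59.9576 %


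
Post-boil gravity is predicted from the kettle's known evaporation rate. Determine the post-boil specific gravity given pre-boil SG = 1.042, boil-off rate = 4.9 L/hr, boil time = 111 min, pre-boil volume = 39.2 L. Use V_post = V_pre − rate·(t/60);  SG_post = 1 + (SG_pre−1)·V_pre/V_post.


V_post = 39.2 − 4.9·(111/60) = 30.1350
SG_post = 1 + (1.042 − 1)·39.2/30.1350

1.0546


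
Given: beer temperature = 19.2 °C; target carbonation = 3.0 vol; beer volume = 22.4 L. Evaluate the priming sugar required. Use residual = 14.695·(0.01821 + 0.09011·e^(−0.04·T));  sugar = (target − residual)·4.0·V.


residual = 14.695·(0.01821 + 0.09011·e^(−0.04·19.2)) = 0.8819
sugar = (3.0 − 0.8819)·4.0·22.4

189.7791 g


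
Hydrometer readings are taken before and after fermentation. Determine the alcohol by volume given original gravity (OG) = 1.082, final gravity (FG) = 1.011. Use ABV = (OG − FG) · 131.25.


ABV = (1.082 − 1.011) · 131.25

9.3188 % ABV


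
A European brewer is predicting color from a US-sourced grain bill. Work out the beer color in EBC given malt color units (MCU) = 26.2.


SRM = 1.4922·MCU^0.6859;  EBC = SRM·1.97
SRM = 1.4922·26.2^0.6859 = 14.0165
EBC = 14.0165·1.97

27.6125 EBC


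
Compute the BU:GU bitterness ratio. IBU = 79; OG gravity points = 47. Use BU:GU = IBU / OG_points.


BU:GU = 79 / 47

1.6809


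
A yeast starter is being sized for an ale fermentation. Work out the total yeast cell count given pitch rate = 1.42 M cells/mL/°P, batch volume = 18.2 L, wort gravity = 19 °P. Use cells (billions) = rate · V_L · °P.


cells = 1.42 · 18.2 · 19

491.0360 billion cells


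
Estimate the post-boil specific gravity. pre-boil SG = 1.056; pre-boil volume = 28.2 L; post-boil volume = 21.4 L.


SG_post = 1 + (SG_pre − 1)·V_pre/V_post
pts_pre = (1.056 − 1)·1000 = 56.0000
pts_post = 56.0000·28.2/21.4 = 73.7944
SG_post = 1 + 73.7944/1000

1.0738


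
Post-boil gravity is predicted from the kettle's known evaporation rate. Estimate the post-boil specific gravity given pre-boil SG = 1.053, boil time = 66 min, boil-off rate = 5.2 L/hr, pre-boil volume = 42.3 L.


V_post = V_pre − rate·(t/60);  SG_post = 1 + (SG_pre−1)·V_pre/V_post
V_post = 42.3 − 5.2·(66/60) = 36.5800
SG_post = 1 + (1.053 − 1)·42.3/36.5800

1.0613


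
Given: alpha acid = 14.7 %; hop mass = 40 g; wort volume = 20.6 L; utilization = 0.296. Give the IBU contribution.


IBU = (α/100)·mass·U·1000 / V
IBU = (14.7/100)·40·0.296·1000 / 20.6

84.4893 IBU


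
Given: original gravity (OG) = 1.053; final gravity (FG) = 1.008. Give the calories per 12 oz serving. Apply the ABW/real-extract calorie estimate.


ABW = (OG−FG)·131.25·0.79/FG;  °P = 259 − 259/SG (for OG→OE and FG→AE);  RE = 0.1808·OE + 0.8192·AE;  Cal = (6.9·ABW + 4·(RE−0.1))·FG·3.55
ABW = (1.053 − 1.008)·131.25·0.79/1.008 = 4.6289
OE = 259 − 259/1.053 = 13.0361 °P
AE = 259 − 259/1.008 = 2.0556 °P
RE = 0.1808·13.0361 + 0.8192·2.0556 = 4.0408 °P
Cal = (6.9·4.6289 + 4·(4.0408−0.1))·1.008·3.55

170.6997 kcal


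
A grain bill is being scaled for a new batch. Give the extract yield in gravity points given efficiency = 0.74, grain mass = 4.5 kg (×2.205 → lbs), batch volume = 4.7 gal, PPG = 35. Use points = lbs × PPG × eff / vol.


lbs = 4.5 × 2.205 = 9.9225
points = 9.9225 × 35 × 0.74 / 4.7

54.6793 points


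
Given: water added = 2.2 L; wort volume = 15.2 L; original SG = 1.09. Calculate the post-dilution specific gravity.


SG_new = 1 + (SG_old − 1)·V_old/(V_old + V_water)
pts = (1.09 − 1)·1000·15.2/(15.2 + 2.2) = 78.6207
SG_new = 1 + 78.6207/1000

1.0786


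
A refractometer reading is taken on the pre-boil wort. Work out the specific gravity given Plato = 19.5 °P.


SG = 259/(259 − P)
SG = 259/(259 − 19.5)

1.0814


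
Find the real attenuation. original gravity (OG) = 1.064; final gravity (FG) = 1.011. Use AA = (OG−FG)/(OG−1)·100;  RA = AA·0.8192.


AA = (1.064 − 1.011)/(1.064 − 1)·100 = 82.8125
RA = 82.8125·0.8192

67.8400 %


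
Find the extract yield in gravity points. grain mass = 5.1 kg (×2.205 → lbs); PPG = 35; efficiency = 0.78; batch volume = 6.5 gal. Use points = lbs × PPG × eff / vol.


lbs = 5.1 × 2.205 = 11.2455
points = 11.2455 × 35 × 0.78 / 6.5

47.2311 points


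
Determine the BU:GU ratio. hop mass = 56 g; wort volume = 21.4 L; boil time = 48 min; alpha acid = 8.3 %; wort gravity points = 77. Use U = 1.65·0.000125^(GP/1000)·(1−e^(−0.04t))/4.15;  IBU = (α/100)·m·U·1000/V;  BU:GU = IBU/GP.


U = 1.65·0.000125^(77/1000)·(1−e^(−0.04·48))/4.15 = 0.1698
IBU = (8.3/100)·56·0.1698·1000/21.4 = 36.8892
BU:GU = 36.8892/77

0.4791


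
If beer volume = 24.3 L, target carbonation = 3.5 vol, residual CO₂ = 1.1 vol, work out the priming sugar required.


sugar = (target − residual)·4.0·V
sugar = (3.5 − 1.1)·4.0·24.3

233.2800 g


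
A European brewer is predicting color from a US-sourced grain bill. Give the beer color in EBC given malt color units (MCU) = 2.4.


SRM = 1.4922·MCU^0.6859;  EBC = SRM·1.97
SRM = 1.4922·2.4^0.6859 = 2.7203
EBC = 2.7203·1.97

5.3590 EBC


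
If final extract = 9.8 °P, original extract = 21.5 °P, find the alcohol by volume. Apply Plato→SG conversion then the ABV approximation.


SG = 259/(259 − P);  ABV = (OG − FG)·131.25
OG = 259/(259 − 21.5) = 1.0905
FG = 259/(259 − 9.8) = 1.0393
ABV = (1.0905 − 1.0393)·131.25

6.7201 % ABV


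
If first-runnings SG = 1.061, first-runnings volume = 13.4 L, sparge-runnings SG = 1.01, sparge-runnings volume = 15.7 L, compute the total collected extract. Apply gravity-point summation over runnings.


total = Σ (SG_i − 1)·1000·V_i
first = (1.061 − 1)·1000·13.4 = 817.4000
sparge = (1.01 − 1)·1000·15.7 = 157.0000
total = 817.4000 + 157.0000

974.4000 gravity·L


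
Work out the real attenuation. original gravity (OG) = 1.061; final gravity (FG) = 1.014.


AA = (OG−FG)/(OG−1)·100;  RA = AA·0.8192
AA = (1.061 − 1.014)/(1.061 − 1)·100 = 77.0492
RA = 77.0492·0.8192

63.1187 %


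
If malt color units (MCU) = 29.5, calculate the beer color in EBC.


SRM = 1.4922·MCU^0.6859;  EBC = SRM·1.97
SRM = 1.4922·29.5^0.6859 = 15.2047
EBC = 15.2047·1.97

29.9533 EBC


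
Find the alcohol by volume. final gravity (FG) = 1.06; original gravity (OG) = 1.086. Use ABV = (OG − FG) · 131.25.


ABV = (1.086 − 1.06) · 131.25

3.4125 % ABV


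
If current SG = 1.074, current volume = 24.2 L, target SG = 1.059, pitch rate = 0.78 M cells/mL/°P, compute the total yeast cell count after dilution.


V_w = V·((SG_c−1)/(SG_t−1)−1);  °P = 259 − 259/SG_t;  cells = rate·(V+V_w)·°P
V_w = 24.2·((1.074−1)/(1.059−1)−1) = 6.1525
V_final = 24.2 + 6.1525 = 30.3525
°P = 259 − 259/1.059 = 14.4297
cells = 0.78·30.3525·14.4297

341.6217 billion cells


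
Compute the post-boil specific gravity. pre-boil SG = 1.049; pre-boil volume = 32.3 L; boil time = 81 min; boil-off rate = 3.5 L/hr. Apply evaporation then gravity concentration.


V_post = V_pre − rate·(t/60);  SG_post = 1 + (SG_pre−1)·V_pre/V_post
V_post = 32.3 − 3.5·(81/60) = 27.5750
SG_post = 1 + (1.049 − 1)·32.3/27.5750

1.0574


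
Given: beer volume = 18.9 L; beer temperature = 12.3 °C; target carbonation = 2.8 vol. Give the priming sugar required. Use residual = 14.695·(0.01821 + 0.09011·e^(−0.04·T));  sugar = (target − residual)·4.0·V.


residual = 14.695·(0.01821 + 0.09011·e^(−0.04·12.3)) = 1.0772
sugar = (2.8 − 1.0772)·4.0·18.9

130.2441 g


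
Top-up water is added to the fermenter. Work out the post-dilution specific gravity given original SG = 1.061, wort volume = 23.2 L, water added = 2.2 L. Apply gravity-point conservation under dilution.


SG_new = 1 + (SG_old − 1)·V_old/(V_old + V_water)
pts = (1.061 − 1)·1000·23.2/(23.2 + 2.2) = 55.7165
SG_new = 1 + 55.7165/1000

1.0557


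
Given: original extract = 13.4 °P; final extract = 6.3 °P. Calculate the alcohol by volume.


SG = 259/(259 − P);  ABV = (OG − FG)·131.25
OG = 259/(259 − 13.4) = 1.0546
FG = 259/(259 − 6.3) = 1.0249
ABV = (1.0546 − 1.0249)·131.25

3.8889 % ABV


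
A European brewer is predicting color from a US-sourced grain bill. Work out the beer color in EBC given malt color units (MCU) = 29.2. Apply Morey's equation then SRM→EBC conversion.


SRM = 1.4922·MCU^0.6859;  EBC = SRM·1.97
SRM = 1.4922·29.2^0.6859 = 15.0985
EBC = 15.0985·1.97

29.7440 EBC


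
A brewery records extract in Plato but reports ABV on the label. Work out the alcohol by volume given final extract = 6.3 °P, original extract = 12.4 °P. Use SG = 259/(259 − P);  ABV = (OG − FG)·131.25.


OG = 259/(259 − 12.4) = 1.0503
FG = 259/(259 − 6.3) = 1.0249
ABV = (1.0503 − 1.0249)·131.25

3.3276 % ABV


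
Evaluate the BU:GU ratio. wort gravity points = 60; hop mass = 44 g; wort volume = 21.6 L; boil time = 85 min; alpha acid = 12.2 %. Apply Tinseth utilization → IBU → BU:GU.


U = 1.65·0.000125^(GP/1000)·(1−e^(−0.04t))/4.15;  IBU = (α/100)·m·U·1000/V;  BU:GU = IBU/GP
U = 1.65·0.000125^(60/1000)·(1−e^(−0.04·85))/4.15 = 0.2241
IBU = (12.2/100)·44·0.2241·1000/21.6 = 55.7016
BU:GU = 55.7016/60

0.9284


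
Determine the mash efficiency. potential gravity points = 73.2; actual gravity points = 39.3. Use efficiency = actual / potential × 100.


efficiency = 39.3 / 73.2 × 100

53.6885 %


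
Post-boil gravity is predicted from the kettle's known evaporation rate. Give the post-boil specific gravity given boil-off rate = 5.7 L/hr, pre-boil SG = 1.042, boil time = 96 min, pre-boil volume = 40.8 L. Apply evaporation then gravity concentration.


V_post = V_pre − rate·(t/60);  SG_post = 1 + (SG_pre−1)·V_pre/V_post
V_post = 40.8 − 5.7·(96/60) = 31.6800
SG_post = 1 + (1.042 − 1)·40.8/31.6800

1.0541


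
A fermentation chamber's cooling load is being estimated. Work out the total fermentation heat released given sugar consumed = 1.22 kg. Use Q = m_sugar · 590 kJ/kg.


Q = 1.22 · 590

719.8000 kJ


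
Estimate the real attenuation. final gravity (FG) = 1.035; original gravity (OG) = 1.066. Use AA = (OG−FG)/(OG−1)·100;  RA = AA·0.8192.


AA = (1.066 − 1.035)/(1.066 − 1)·100 = 46.9697
RA = 46.9697·0.8192

38.4776 %


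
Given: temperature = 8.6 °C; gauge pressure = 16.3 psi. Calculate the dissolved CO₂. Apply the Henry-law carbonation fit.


vols = (P + 14.695)·(0.01821 + 0.09011·e^(−0.04·T))
vols = (16.3 + 14.695)·(0.01821 + 0.09011·e^(−0.04·8.6))

2.5444 volumes


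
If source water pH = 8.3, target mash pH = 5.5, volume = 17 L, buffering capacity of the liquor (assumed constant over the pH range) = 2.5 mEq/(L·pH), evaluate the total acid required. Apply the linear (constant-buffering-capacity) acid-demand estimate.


acid = buffering capacity · (pH_source − pH_target) · V
acid = 2.5 · (8.3 − 5.5) · 17

119.0000 mEq


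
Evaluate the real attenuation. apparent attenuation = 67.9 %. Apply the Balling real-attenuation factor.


RA = AA · 0.8192
RA = 67.9 · 0.8192

55.6237 %


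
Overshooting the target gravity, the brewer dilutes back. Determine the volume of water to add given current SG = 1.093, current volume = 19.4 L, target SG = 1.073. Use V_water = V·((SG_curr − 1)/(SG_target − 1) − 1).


V_water = 19.4·((1.093 − 1)/(1.073 − 1) − 1)

5.3151 L


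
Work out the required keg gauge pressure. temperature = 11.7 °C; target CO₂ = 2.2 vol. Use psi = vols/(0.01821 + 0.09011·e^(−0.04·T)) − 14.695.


psi = 2.2/(0.01821 + 0.09011·e^(−0.04·11.7)) − 14.695

14.7791 psi


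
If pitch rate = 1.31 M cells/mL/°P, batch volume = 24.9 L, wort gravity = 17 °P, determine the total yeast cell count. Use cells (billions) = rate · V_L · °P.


cells = 1.31 · 24.9 · 17

554.5230 billion cells


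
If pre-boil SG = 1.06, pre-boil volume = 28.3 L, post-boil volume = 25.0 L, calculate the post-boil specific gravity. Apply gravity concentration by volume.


SG_post = 1 + (SG_pre − 1)·V_pre/V_post
pts_pre = (1.06 − 1)·1000 = 60.0000
pts_post = 60.0000·28.3/25.0 = 67.9200
SG_post = 1 + 67.9200/1000

1.0679


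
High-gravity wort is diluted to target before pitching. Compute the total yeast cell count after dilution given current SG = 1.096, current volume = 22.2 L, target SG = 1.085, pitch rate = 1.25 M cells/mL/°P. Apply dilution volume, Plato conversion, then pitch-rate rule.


V_w = V·((SG_c−1)/(SG_t−1)−1);  °P = 259 − 259/SG_t;  cells = rate·(V+V_w)·°P
V_w = 22.2·((1.096−1)/(1.085−1)−1) = 2.8729
V_final = 22.2 + 2.8729 = 25.0729
°P = 259 − 259/1.085 = 20.2903
cells = 1.25·25.0729·20.2903

635.9226 billion cells


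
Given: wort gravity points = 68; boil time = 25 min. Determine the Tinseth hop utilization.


U = 1.65·0.000125^(GP/1000) · (1 − e^(−0.04·t))/4.15
bigness = 1.65·0.000125^(68/1000) = 0.8955
boil_factor = (1 − e^(−0.04·25))/4.15 = 0.1523
U = 0.8955 · 0.1523

0.1364


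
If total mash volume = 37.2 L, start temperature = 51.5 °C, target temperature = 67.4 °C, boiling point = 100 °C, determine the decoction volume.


V_dec = V_total·(T_target − T_start)/(T_boil − T_start)
V_dec = 37.2·(67.4 − 51.5)/(100 − 51.5)

12.1955 L


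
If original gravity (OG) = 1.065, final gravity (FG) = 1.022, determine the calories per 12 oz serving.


ABW = (OG−FG)·131.25·0.79/FG;  °P = 259 − 259/SG (for OG→OE and FG→AE);  RE = 0.1808·OE + 0.8192·AE;  Cal = (6.9·ABW + 4·(RE−0.1))·FG·3.55
ABW = (1.065 − 1.022)·131.25·0.79/1.022 = 4.3626
OE = 259 − 259/1.065 = 15.8075 °P
AE = 259 − 259/1.022 = 5.5753 °P
RE = 0.1808·15.8075 + 0.8192·5.5753 = 7.4253 °P
Cal = (6.9·4.3626 + 4·(7.4253−0.1))·1.022·3.55

215.5204 kcal


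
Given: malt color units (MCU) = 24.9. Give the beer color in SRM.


SRM = 1.4922 · MCU^0.6859
SRM = 1.4922 · 24.9^0.6859

13.5357 SRM


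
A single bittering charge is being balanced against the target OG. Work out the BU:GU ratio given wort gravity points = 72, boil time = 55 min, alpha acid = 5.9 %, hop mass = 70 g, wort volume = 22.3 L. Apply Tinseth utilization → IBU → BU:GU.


U = 1.65·0.000125^(GP/1000)·(1−e^(−0.04t))/4.15;  IBU = (α/100)·m·U·1000/V;  BU:GU = IBU/GP
U = 1.65·0.000125^(72/1000)·(1−e^(−0.04·55))/4.15 = 0.1851
IBU = (5.9/100)·70·0.1851·1000/22.3 = 34.2812
BU:GU = 34.2812/72

0.4761


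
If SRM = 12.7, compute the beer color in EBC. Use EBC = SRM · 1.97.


EBC = 12.7 · 1.97

25.0190 EBC


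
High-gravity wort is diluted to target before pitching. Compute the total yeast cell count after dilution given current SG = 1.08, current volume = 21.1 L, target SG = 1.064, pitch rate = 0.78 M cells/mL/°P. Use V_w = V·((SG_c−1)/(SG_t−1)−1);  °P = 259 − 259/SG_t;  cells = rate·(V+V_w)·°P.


V_w = 21.1·((1.08−1)/(1.064−1)−1) = 5.2750
V_final = 21.1 + 5.2750 = 26.3750
°P = 259 − 259/1.064 = 15.5789
cells = 0.78·26.3750·15.5789

320.4979 billion cells


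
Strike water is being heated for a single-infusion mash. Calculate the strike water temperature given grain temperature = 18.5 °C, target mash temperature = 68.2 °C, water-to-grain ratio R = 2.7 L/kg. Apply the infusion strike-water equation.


T_strike = (0.41/R)·(T_mash − T_grain) + T_mash
T_strike = (0.41/2.7)·(68.2 − 18.5) + 68.2

75.7470 °C


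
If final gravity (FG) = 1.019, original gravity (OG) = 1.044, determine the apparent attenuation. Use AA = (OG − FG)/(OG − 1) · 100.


AA = (1.044 − 1.019)/(1.044 − 1) · 100

56.8182 %


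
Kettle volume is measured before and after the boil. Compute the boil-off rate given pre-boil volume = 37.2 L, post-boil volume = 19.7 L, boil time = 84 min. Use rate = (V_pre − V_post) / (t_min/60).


rate = (37.2 − 19.7) / (84/60)

12.5000 L/hr


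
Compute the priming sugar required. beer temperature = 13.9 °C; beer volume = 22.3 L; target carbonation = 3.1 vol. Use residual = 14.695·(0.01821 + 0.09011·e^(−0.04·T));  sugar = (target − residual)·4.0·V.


residual = 14.695·(0.01821 + 0.09011·e^(−0.04·13.9)) = 1.0270
sugar = (3.1 − 1.0270)·4.0·22.3

184.9113 g


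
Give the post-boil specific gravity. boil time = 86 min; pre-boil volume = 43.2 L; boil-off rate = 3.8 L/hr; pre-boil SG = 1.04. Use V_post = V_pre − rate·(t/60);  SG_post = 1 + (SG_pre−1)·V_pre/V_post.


V_post = 43.2 − 3.8·(86/60) = 37.7533
SG_post = 1 + (1.04 − 1)·43.2/37.7533

1.0458
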